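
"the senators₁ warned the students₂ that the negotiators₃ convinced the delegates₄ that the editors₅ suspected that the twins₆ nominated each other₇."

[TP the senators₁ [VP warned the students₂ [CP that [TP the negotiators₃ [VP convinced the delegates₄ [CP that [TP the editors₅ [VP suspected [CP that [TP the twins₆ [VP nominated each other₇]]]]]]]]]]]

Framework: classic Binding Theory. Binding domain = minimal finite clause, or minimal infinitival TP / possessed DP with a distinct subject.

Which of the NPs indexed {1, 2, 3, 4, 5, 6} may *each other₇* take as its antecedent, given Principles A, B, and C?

*each other* is an anaphor, so Principle A applies: it must be bound in its binding domain.
Binding domain of *each other₇*: the embedded TP, whose subject is the twins₆.
*the senators₁* c-commands the anaphor but is outside its binding domain → cannot satisfy Principle A.
*the students₂* c-commands the anaphor but is outside its binding domain → cannot satisfy Principle A.
*the negotiators₃* c-commands the anaphor but is outside its binding domain → cannot satisfy Principle A.
*the delegates₄* c-commands the anaphor but is outside its binding domain → cannot satisfy Principle A.
*the editors₅* c-commands the anaphor but is outside its binding domain → cannot satisfy Principle A.
*the twins₆* c-commands the anaphor within its binding domain → licit binder.

{6}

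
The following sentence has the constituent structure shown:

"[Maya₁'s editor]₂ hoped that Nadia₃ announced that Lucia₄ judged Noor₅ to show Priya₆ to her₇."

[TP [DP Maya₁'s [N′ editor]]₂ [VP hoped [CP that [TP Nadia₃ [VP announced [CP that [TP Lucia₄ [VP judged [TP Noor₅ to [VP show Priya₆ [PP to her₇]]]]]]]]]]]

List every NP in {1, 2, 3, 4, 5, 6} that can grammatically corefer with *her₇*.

{1, 2, 3, 4}

*her* is a pronoun, so Principle B applies: it must be free in its binding domain.
Binding domain of *her₇*: the embedded TP, whose subject is Noor₅.
*Maya₁* and the pronoun do not c-command one another → neither Principle B nor Principle C is at stake; coindexation permitted.
*[Maya₁'s editor]₂* c-commands the pronoun but from outside its binding domain, and is not c-commanded by it → coindexation permitted.
*Nadia₃* c-commands the pronoun but from outside its binding domain, and is not c-commanded by it → coindexation permitted.
*Lucia₄* c-commands the pronoun but from outside its binding domain, and is not c-commanded by it → coindexation permitted.
*Noor₅* c-commands the pronoun within its binding domain → coindexation would violate Principle B.
*Priya₆* c-commands the pronoun within its binding domain → coindexation would violate Principle B.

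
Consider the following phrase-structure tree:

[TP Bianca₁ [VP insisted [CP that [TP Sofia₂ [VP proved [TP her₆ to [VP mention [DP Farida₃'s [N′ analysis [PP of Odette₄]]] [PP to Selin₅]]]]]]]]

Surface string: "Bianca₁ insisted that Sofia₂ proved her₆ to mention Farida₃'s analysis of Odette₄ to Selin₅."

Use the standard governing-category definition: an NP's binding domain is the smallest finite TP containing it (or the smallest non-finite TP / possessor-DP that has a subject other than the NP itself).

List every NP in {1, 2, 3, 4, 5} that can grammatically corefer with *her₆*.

*her* is a pronoun, so Principle B applies: it must be free in its binding domain.
Binding domain of *her₆*: the embedded TP, whose subject is Sofia₂.
*Bianca₁* c-commands the pronoun but from outside its binding domain, and is not c-commanded by it → coindexation permitted.
*Sofia₂* c-commands the pronoun within its binding domain → coindexation would violate Principle B.
*Farida₃*: the pronoun c-commands this R-expression → coindexation would violate Principle C on *Farida₃*.
*Odette₄*: the pronoun c-commands this R-expression → coindexation would violate Principle C on *Odette₄*.
*Selin₅*: the pronoun c-commands this R-expression → coindexation would violate Principle C on *Selin₅*.

{1}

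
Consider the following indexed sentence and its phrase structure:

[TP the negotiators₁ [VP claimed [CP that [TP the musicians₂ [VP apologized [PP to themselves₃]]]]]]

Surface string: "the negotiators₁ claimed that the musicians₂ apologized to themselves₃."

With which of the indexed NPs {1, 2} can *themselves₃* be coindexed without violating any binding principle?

{2}

*themselves* is an anaphor, so Principle A applies: it must be bound in its binding domain.
Binding domain of *themselves₃*: the embedded TP, whose subject is the musicians₂.
*the negotiators₁* c-commands the anaphor but is outside its binding domain → cannot satisfy Principle A.
*the musicians₂* c-commands the anaphor within its binding domain → licit binder.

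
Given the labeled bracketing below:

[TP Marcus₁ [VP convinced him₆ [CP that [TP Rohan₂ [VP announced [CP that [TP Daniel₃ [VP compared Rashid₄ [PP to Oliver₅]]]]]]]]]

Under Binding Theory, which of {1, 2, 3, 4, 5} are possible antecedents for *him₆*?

none

*him* is a pronoun, so Principle B applies: it must be free in its binding domain.
Binding domain of *him₆*: the matrix TP, whose subject is Marcus₁.
*Marcus₁* c-commands the pronoun within its binding domain → coindexation would violate Principle B.
*Rohan₂*: the pronoun c-commands this R-expression → coindexation would violate Principle C on *Rohan₂*.
*Daniel₃*: the pronoun c-commands this R-expression → coindexation would violate Principle C on *Daniel₃*.
*Rashid₄*: the pronoun c-commands this R-expression → coindexation would violate Principle C on *Rashid₄*.
*Oliver₅*: the pronoun c-commands this R-expression → coindexation would violate Principle C on *Oliver₅*.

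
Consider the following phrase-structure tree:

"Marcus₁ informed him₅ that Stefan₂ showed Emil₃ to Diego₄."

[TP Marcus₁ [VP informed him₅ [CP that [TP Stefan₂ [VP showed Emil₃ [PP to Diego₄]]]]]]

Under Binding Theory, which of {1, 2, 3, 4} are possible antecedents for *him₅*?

*him* is a pronoun, so Principle B applies: it must be free in its binding domain.
Binding domain of *him₅*: the matrix TP, whose subject is Marcus₁.
*Marcus₁* c-commands the pronoun within its binding domain → coindexation would violate Principle B.
*Stefan₂*: the pronoun c-commands this R-expression → coindexation would violate Principle C on *Stefan₂*.
*Emil₃*: the pronoun c-commands this R-expression → coindexation would violate Principle C on *Emil₃*.
*Diego₄*: the pronoun c-commands this R-expression → coindexation would violate Principle C on *Diego₄*.

none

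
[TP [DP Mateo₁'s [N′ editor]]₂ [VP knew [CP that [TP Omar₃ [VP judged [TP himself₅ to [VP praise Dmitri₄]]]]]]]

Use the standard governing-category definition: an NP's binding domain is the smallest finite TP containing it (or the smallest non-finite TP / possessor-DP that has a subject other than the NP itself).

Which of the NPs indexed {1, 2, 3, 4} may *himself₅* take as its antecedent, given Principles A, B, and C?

{3}

*himself* is an anaphor, so Principle A applies: it must be bound in its binding domain.
Binding domain of *himself₅*: the embedded TP, whose subject is Omar₃.
*Mateo₁* does not c-command the anaphor → cannot bind it.
*[Mateo₁'s editor]₂* c-commands the anaphor but is outside its binding domain → cannot satisfy Principle A.
*Omar₃* c-commands the anaphor within its binding domain → licit binder.
*Dmitri₄* does not c-command the anaphor → cannot bind it.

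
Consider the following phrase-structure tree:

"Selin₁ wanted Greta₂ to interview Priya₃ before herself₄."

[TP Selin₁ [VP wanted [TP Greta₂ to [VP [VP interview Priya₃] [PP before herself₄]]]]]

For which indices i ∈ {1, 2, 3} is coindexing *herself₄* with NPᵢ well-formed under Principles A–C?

{2}

*herself* is an anaphor, so Principle A applies: it must be bound in its binding domain.
Binding domain of *herself₄*: the embedded TP, whose subject is Greta₂.
*Selin₁* c-commands the anaphor but is outside its binding domain → cannot satisfy Principle A.
*Greta₂* c-commands the anaphor within its binding domain → licit binder.
*Priya₃* does not c-command the anaphor → cannot bind it.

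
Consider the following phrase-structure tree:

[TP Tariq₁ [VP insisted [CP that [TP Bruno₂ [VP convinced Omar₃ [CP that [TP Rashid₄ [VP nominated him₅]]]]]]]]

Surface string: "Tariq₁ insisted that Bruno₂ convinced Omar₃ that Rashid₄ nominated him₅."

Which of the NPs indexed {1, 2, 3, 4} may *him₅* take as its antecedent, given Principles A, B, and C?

*him* is a pronoun, so Principle B applies: it must be free in its binding domain.
Binding domain of *him₅*: the embedded TP, whose subject is Rashid₄.
*Tariq₁* c-commands the pronoun but from outside its binding domain, and is not c-commanded by it → coindexation permitted.
*Bruno₂* c-commands the pronoun but from outside its binding domain, and is not c-commanded by it → coindexation permitted.
*Omar₃* c-commands the pronoun but from outside its binding domain, and is not c-commanded by it → coindexation permitted.
*Rashid₄* c-commands the pronoun within its binding domain → coindexation would violate Principle B.

{1, 2, 3}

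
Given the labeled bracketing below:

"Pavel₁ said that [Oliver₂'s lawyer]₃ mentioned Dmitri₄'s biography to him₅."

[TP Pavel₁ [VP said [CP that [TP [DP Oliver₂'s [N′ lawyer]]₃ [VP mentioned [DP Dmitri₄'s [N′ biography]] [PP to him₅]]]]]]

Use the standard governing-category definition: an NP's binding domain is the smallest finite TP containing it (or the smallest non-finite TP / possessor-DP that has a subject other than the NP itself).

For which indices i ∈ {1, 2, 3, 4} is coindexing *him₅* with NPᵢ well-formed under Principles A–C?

*him* is a pronoun, so Principle B applies: it must be free in its binding domain.
Binding domain of *him₅*: the embedded TP, whose subject is [Oliver₂'s lawyer]₃.
*Pavel₁* c-commands the pronoun but from outside its binding domain, and is not c-commanded by it → coindexation permitted.
*Oliver₂* and the pronoun do not c-command one another → neither Principle B nor Principle C is at stake; coindexation permitted.
*[Oliver₂'s lawyer]₃* c-commands the pronoun within its binding domain → coindexation would violate Principle B.
*Dmitri₄* and the pronoun do not c-command one another → neither Principle B nor Principle C is at stake; coindexation permitted.

{1, 2, 4}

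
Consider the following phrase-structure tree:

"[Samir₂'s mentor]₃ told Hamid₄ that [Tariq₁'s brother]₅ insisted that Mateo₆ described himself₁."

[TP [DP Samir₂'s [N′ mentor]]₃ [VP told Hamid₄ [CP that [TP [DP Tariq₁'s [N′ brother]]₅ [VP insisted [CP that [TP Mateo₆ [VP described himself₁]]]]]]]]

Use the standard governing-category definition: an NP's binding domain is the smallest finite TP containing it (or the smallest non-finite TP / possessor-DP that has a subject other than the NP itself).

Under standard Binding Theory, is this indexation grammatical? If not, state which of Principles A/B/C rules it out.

The two coindexed NPs are *Tariq₁* and *himself₁*.
*himself₁* is an anaphor. Principle A requires it to be bound within its binding domain — the embedded TP, whose subject is Mateo₆.
Within that domain it is c-commanded by *Mateo₆*, which does not share its index.
*Tariq₁* does not c-command the anaphor at all.
The anaphor is unbound in its domain → Principle A violation.

Principle A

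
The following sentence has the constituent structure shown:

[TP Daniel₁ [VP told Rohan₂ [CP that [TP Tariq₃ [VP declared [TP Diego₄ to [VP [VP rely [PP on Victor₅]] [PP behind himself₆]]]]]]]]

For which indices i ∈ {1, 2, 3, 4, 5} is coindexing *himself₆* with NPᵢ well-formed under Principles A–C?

*himself* is an anaphor, so Principle A applies: it must be bound in its binding domain.
Binding domain of *himself₆*: the embedded TP, whose subject is Diego₄.
*Daniel₁* c-commands the anaphor but is outside its binding domain → cannot satisfy Principle A.
*Rohan₂* c-commands the anaphor but is outside its binding domain → cannot satisfy Principle A.
*Tariq₃* c-commands the anaphor but is outside its binding domain → cannot satisfy Principle A.
*Diego₄* c-commands the anaphor within its binding domain → licit binder.
*Victor₅* does not c-command the anaphor → cannot bind it.

{4}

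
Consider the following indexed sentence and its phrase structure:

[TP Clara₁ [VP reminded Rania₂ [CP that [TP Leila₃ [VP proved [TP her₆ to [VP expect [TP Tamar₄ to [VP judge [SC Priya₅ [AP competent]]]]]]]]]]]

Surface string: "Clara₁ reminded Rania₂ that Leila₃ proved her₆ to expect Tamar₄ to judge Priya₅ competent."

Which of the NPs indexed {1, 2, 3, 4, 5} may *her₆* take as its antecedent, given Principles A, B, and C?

{1, 2}

*her* is a pronoun, so Principle B applies: it must be free in its binding domain.
Binding domain of *her₆*: the embedded TP, whose subject is Leila₃.
*Clara₁* c-commands the pronoun but from outside its binding domain, and is not c-commanded by it → coindexation permitted.
*Rania₂* c-commands the pronoun but from outside its binding domain, and is not c-commanded by it → coindexation permitted.
*Leila₃* c-commands the pronoun within its binding domain → coindexation would violate Principle B.
*Tamar₄*: the pronoun c-commands this R-expression → coindexation would violate Principle C on *Tamar₄*.
*Priya₅*: the pronoun c-commands this R-expression → coindexation would violate Principle C on *Priya₅*.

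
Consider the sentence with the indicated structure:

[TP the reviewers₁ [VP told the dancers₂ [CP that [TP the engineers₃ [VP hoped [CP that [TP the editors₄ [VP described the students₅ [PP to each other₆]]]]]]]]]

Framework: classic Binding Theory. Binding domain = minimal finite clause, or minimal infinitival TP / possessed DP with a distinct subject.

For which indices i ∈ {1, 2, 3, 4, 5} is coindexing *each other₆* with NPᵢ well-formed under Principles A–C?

*each other* is an anaphor, so Principle A applies: it must be bound in its binding domain.
Binding domain of *each other₆*: the embedded TP, whose subject is the editors₄.
*the reviewers₁* c-commands the anaphor but is outside its binding domain → cannot satisfy Principle A.
*the dancers₂* c-commands the anaphor but is outside its binding domain → cannot satisfy Principle A.
*the engineers₃* c-commands the anaphor but is outside its binding domain → cannot satisfy Principle A.
*the editors₄* c-commands the anaphor within its binding domain → licit binder.
*the students₅* c-commands the anaphor within its binding domain → licit binder.

{4, 5}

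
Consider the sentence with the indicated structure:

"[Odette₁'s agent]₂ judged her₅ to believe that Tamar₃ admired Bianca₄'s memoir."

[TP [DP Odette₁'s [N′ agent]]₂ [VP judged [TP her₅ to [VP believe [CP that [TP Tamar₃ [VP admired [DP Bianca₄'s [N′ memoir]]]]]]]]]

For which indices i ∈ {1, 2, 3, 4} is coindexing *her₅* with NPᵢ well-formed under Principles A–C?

{1}

*her* is a pronoun, so Principle B applies: it must be free in its binding domain.
Binding domain of *her₅*: the matrix TP, whose subject is [Odette₁'s agent]₂.
*Odette₁* and the pronoun do not c-command one another → neither Principle B nor Principle C is at stake; coindexation permitted.
*[Odette₁'s agent]₂* c-commands the pronoun within its binding domain → coindexation would violate Principle B.
*Tamar₃*: the pronoun c-commands this R-expression → coindexation would violate Principle C on *Tamar₃*.
*Bianca₄*: the pronoun c-commands this R-expression → coindexation would violate Principle C on *Bianca₄*.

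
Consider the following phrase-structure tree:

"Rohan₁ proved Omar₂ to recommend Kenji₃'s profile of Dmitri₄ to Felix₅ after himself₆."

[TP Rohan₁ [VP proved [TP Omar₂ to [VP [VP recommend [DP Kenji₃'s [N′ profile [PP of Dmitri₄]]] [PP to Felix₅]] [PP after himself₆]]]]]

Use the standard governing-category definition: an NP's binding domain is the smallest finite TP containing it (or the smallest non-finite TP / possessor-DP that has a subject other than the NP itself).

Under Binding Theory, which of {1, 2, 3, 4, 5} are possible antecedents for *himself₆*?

{2}

*himself* is an anaphor, so Principle A applies: it must be bound in its binding domain.
Binding domain of *himself₆*: the embedded TP, whose subject is Omar₂.
*Rohan₁* c-commands the anaphor but is outside its binding domain → cannot satisfy Principle A.
*Omar₂* c-commands the anaphor within its binding domain → licit binder.
*Kenji₃* does not c-command the anaphor → cannot bind it.
*Dmitri₄* does not c-command the anaphor → cannot bind it.
*Felix₅* does not c-command the anaphor → cannot bind it.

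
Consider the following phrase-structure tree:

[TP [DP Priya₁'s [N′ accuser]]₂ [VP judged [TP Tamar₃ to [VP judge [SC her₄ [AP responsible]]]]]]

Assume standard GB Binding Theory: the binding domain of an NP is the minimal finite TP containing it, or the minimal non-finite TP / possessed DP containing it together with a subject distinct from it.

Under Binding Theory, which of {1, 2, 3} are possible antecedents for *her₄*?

*her* is a pronoun, so Principle B applies: it must be free in its binding domain.
Binding domain of *her₄*: the embedded TP, whose subject is Tamar₃.
*Priya₁* and the pronoun do not c-command one another → neither Principle B nor Principle C is at stake; coindexation permitted.
*[Priya₁'s accuser]₂* c-commands the pronoun but from outside its binding domain, and is not c-commanded by it → coindexation permitted.
*Tamar₃* c-commands the pronoun within its binding domain → coindexation would violate Principle B.

{1, 2}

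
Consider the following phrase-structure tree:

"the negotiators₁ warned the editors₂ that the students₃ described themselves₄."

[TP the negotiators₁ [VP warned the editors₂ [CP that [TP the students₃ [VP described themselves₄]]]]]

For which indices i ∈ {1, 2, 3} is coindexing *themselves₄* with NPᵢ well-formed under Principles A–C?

{3}

*themselves* is an anaphor, so Principle A applies: it must be bound in its binding domain.
Binding domain of *themselves₄*: the embedded TP, whose subject is the students₃.
*the negotiators₁* c-commands the anaphor but is outside its binding domain → cannot satisfy Principle A.
*the editors₂* c-commands the anaphor but is outside its binding domain → cannot satisfy Principle A.
*the students₃* c-commands the anaphor within its binding domain → licit binder.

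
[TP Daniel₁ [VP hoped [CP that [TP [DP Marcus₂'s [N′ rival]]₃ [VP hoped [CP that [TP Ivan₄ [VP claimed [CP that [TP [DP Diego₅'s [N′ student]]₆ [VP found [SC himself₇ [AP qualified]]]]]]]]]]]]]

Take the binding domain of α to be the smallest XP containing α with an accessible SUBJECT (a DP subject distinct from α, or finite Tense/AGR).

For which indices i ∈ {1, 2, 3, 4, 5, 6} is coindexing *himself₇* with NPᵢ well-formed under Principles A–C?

*himself* is an anaphor, so Principle A applies: it must be bound in its binding domain.
Binding domain of *himself₇*: the embedded TP, whose subject is [Diego₅'s student]₆.
*Daniel₁* c-commands the anaphor but is outside its binding domain → cannot satisfy Principle A.
*Marcus₂* does not c-command the anaphor → cannot bind it.
*[Marcus₂'s rival]₃* c-commands the anaphor but is outside its binding domain → cannot satisfy Principle A.
*Ivan₄* c-commands the anaphor but is outside its binding domain → cannot satisfy Principle A.
*Diego₅* does not c-command the anaphor → cannot bind it.
*[Diego₅'s student]₆* c-commands the anaphor within its binding domain → licit binder.

{6}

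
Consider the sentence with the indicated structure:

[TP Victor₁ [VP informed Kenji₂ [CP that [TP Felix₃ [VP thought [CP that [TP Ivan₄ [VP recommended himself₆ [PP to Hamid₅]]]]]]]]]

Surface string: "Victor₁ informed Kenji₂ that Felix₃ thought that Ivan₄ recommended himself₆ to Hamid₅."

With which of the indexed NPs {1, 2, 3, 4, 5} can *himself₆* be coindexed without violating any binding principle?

*himself* is an anaphor, so Principle A applies: it must be bound in its binding domain.
Binding domain of *himself₆*: the embedded TP, whose subject is Ivan₄.
*Victor₁* c-commands the anaphor but is outside its binding domain → cannot satisfy Principle A.
*Kenji₂* c-commands the anaphor but is outside its binding domain → cannot satisfy Principle A.
*Felix₃* c-commands the anaphor but is outside its binding domain → cannot satisfy Principle A.
*Ivan₄* c-commands the anaphor within its binding domain → licit binder.
*Hamid₅* does not c-command the anaphor → cannot bind it.

{4}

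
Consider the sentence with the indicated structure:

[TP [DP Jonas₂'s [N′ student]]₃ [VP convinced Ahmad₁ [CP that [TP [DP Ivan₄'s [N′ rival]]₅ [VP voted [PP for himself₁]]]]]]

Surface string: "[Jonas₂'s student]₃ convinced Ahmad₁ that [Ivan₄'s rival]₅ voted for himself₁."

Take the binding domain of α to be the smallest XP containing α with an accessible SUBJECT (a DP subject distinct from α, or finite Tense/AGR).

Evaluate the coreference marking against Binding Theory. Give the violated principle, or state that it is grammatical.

The two coindexed NPs are *Ahmad₁* and *himself₁*.
*himself₁* is an anaphor. Principle A requires it to be bound within its binding domain — the embedded TP, whose subject is [Ivan₄'s rival]₅.
Within that domain it is c-commanded by *[Ivan₄'s rival]₅*, which does not share its index.
*Ahmad₁* does c-command the anaphor, but from outside its binding domain.
The anaphor is unbound in its domain → Principle A violation.

Principle A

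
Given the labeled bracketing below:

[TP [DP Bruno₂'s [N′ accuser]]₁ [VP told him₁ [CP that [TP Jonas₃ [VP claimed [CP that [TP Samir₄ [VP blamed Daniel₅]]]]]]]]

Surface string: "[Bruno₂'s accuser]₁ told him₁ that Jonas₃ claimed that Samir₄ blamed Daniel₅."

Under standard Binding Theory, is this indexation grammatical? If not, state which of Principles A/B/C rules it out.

The two coindexed NPs are *[Bruno₂'s accuser]₁* and *him₁*.
*him₁* is a pronoun. Its binding domain is the matrix TP, whose subject is [Bruno₂'s accuser]₁.
*[Bruno₂'s accuser]₁* c-commands it within that domain and carries the same index.
The pronoun is locally bound → Principle B violation.

Principle B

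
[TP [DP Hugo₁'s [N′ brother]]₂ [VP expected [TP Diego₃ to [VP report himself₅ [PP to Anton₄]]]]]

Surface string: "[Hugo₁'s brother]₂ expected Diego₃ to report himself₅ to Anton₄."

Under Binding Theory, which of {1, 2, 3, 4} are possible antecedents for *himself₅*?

{3}

*himself* is an anaphor, so Principle A applies: it must be bound in its binding domain.
Binding domain of *himself₅*: the embedded TP, whose subject is Diego₃.
*Hugo₁* does not c-command the anaphor → cannot bind it.
*[Hugo₁'s brother]₂* c-commands the anaphor but is outside its binding domain → cannot satisfy Principle A.
*Diego₃* c-commands the anaphor within its binding domain → licit binder.
*Anton₄* does not c-command the anaphor → cannot bind it.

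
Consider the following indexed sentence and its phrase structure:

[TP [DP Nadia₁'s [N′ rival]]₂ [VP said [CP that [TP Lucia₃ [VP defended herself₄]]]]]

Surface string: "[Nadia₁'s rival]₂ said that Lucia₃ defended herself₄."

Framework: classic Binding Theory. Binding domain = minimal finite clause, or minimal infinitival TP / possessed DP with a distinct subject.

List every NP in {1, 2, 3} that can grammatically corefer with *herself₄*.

{3}

*herself* is an anaphor, so Principle A applies: it must be bound in its binding domain.
Binding domain of *herself₄*: the embedded TP, whose subject is Lucia₃.
*Nadia₁* does not c-command the anaphor → cannot bind it.
*[Nadia₁'s rival]₂* c-commands the anaphor but is outside its binding domain → cannot satisfy Principle A.
*Lucia₃* c-commands the anaphor within its binding domain → licit binder.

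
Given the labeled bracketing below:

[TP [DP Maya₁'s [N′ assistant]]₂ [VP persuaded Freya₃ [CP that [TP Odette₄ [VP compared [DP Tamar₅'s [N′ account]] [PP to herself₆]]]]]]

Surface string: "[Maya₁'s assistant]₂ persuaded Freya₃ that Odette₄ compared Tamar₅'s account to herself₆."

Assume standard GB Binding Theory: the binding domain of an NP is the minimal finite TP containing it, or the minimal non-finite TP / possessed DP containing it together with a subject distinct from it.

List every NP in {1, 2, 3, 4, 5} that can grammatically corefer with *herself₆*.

{4}

*herself* is an anaphor, so Principle A applies: it must be bound in its binding domain.
Binding domain of *herself₆*: the embedded TP, whose subject is Odette₄.
*Maya₁* does not c-command the anaphor → cannot bind it.
*[Maya₁'s assistant]₂* c-commands the anaphor but is outside its binding domain → cannot satisfy Principle A.
*Freya₃* c-commands the anaphor but is outside its binding domain → cannot satisfy Principle A.
*Odette₄* c-commands the anaphor within its binding domain → licit binder.
*Tamar₅* does not c-command the anaphor → cannot bind it.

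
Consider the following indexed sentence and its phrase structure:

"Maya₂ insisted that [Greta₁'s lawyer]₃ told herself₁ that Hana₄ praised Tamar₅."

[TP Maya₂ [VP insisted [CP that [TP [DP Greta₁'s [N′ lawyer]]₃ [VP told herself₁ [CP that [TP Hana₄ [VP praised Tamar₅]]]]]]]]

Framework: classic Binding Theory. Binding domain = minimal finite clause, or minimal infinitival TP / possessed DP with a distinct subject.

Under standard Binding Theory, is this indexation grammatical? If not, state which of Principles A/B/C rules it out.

The two coindexed NPs are *Greta₁* and *herself₁*.
*herself₁* is an anaphor. Principle A requires it to be bound within its binding domain — the embedded TP, whose subject is [Greta₁'s lawyer]₃.
Within that domain it is c-commanded by *[Greta₁'s lawyer]₃*, which does not share its index.
*Greta₁* does not c-command the anaphor at all.
The anaphor is unbound in its domain → Principle A violation.

Principle A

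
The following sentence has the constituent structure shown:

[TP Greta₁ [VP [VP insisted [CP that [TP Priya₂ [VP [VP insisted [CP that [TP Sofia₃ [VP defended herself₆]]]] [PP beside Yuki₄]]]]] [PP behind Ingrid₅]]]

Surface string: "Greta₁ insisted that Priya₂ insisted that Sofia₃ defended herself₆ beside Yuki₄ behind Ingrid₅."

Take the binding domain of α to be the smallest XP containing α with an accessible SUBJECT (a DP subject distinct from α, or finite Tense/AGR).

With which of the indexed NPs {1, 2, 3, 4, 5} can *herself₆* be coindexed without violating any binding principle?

*herself* is an anaphor, so Principle A applies: it must be bound in its binding domain.
Binding domain of *herself₆*: the embedded TP, whose subject is Sofia₃.
*Greta₁* c-commands the anaphor but is outside its binding domain → cannot satisfy Principle A.
*Priya₂* c-commands the anaphor but is outside its binding domain → cannot satisfy Principle A.
*Sofia₃* c-commands the anaphor within its binding domain → licit binder.
*Yuki₄* does not c-command the anaphor → cannot bind it.
*Ingrid₅* does not c-command the anaphor → cannot bind it.

{3}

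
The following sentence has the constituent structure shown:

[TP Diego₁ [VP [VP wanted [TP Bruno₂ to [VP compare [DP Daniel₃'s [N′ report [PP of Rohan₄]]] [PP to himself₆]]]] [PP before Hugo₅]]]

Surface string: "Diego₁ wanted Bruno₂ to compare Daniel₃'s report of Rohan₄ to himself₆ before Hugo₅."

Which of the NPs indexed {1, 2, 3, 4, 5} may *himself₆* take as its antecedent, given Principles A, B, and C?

{2}

*himself* is an anaphor, so Principle A applies: it must be bound in its binding domain.
Binding domain of *himself₆*: the embedded TP, whose subject is Bruno₂.
*Diego₁* c-commands the anaphor but is outside its binding domain → cannot satisfy Principle A.
*Bruno₂* c-commands the anaphor within its binding domain → licit binder.
*Daniel₃* does not c-command the anaphor → cannot bind it.
*Rohan₄* does not c-command the anaphor → cannot bind it.
*Hugo₅* does not c-command the anaphor → cannot bind it.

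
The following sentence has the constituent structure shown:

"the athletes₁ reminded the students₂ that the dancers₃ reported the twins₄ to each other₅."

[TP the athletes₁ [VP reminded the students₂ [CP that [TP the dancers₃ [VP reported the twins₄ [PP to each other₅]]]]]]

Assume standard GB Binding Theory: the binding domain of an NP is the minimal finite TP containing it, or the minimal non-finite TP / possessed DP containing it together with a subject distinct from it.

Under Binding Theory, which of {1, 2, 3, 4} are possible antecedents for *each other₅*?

{3, 4}

*each other* is an anaphor, so Principle A applies: it must be bound in its binding domain.
Binding domain of *each other₅*: the embedded TP, whose subject is the dancers₃.
*the athletes₁* c-commands the anaphor but is outside its binding domain → cannot satisfy Principle A.
*the students₂* c-commands the anaphor but is outside its binding domain → cannot satisfy Principle A.
*the dancers₃* c-commands the anaphor within its binding domain → licit binder.
*the twins₄* c-commands the anaphor within its binding domain → licit binder.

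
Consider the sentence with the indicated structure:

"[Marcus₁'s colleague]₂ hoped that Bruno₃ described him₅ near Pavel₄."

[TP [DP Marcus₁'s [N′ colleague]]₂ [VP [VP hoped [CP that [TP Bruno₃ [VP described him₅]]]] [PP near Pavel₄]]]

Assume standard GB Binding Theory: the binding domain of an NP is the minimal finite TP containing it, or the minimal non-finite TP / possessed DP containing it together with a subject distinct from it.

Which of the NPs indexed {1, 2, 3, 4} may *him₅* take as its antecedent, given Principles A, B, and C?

*him* is a pronoun, so Principle B applies: it must be free in its binding domain.
Binding domain of *him₅*: the embedded TP, whose subject is Bruno₃.
*Marcus₁* and the pronoun do not c-command one another → neither Principle B nor Principle C is at stake; coindexation permitted.
*[Marcus₁'s colleague]₂* c-commands the pronoun but from outside its binding domain, and is not c-commanded by it → coindexation permitted.
*Bruno₃* c-commands the pronoun within its binding domain → coindexation would violate Principle B.
*Pavel₄* and the pronoun do not c-command one another → neither Principle B nor Principle C is at stake; coindexation permitted.

{1, 2, 4}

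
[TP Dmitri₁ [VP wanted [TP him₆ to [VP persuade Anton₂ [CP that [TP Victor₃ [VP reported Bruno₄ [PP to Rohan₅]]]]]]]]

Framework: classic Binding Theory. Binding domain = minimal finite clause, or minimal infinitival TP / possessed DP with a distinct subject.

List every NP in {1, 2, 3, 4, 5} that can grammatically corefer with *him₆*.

none

*him* is a pronoun, so Principle B applies: it must be free in its binding domain.
Binding domain of *him₆*: the matrix TP, whose subject is Dmitri₁.
*Dmitri₁* c-commands the pronoun within its binding domain → coindexation would violate Principle B.
*Anton₂*: the pronoun c-commands this R-expression → coindexation would violate Principle C on *Anton₂*.
*Victor₃*: the pronoun c-commands this R-expression → coindexation would violate Principle C on *Victor₃*.
*Bruno₄*: the pronoun c-commands this R-expression → coindexation would violate Principle C on *Bruno₄*.
*Rohan₅*: the pronoun c-commands this R-expression → coindexation would violate Principle C on *Rohan₅*.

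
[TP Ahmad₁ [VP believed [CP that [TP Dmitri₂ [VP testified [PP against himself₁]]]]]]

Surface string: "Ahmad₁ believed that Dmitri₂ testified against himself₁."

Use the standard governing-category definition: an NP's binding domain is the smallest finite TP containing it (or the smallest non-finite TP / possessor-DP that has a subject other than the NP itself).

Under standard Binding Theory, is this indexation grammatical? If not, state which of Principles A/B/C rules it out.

The two coindexed NPs are *Ahmad₁* and *himself₁*.
*himself₁* is an anaphor. Principle A requires it to be bound within its binding domain — the embedded TP, whose subject is Dmitri₂.
Within that domain it is c-commanded by *Dmitri₂*, which does not share its index.
*Ahmad₁* does c-command the anaphor, but from outside its binding domain.
The anaphor is unbound in its domain → Principle A violation.

Principle A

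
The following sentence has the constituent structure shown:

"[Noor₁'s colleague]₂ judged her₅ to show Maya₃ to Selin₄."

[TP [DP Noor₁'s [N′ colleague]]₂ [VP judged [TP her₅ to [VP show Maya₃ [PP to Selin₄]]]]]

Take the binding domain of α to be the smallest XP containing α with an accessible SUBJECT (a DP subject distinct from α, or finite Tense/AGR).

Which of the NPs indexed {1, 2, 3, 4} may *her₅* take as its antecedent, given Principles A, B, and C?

{1}

*her* is a pronoun, so Principle B applies: it must be free in its binding domain.
Binding domain of *her₅*: the matrix TP, whose subject is [Noor₁'s colleague]₂.
*Noor₁* and the pronoun do not c-command one another → neither Principle B nor Principle C is at stake; coindexation permitted.
*[Noor₁'s colleague]₂* c-commands the pronoun within its binding domain → coindexation would violate Principle B.
*Maya₃*: the pronoun c-commands this R-expression → coindexation would violate Principle C on *Maya₃*.
*Selin₄*: the pronoun c-commands this R-expression → coindexation would violate Principle C on *Selin₄*.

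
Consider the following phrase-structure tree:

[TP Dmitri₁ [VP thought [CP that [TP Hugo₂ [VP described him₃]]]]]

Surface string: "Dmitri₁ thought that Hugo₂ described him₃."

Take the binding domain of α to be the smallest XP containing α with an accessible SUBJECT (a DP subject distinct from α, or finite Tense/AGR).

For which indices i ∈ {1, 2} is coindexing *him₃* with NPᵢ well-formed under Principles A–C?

{1}

*him* is a pronoun, so Principle B applies: it must be free in its binding domain.
Binding domain of *him₃*: the embedded TP, whose subject is Hugo₂.
*Dmitri₁* c-commands the pronoun but from outside its binding domain, and is not c-commanded by it → coindexation permitted.
*Hugo₂* c-commands the pronoun within its binding domain → coindexation would violate Principle B.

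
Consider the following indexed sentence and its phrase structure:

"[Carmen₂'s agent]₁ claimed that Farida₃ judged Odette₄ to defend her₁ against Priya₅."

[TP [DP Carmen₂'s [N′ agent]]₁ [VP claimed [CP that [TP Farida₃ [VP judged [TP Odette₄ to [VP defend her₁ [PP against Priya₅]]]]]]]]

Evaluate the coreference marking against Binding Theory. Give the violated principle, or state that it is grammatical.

The two coindexed NPs are *[Carmen₂'s agent]₁* and *her₁*.
*her₁* is a pronoun; its binding domain is the embedded TP, whose subject is Odette₄. Within that domain it is c-commanded only by *Odette₄*, which carries a different index — the pronoun is free locally, so Principle B holds.
*[Carmen₂'s agent]₁* is an R-expression; *her₁* does not c-command it, and no other NP shares its index, so Principle C is satisfied.
All principles are respected.

grammatical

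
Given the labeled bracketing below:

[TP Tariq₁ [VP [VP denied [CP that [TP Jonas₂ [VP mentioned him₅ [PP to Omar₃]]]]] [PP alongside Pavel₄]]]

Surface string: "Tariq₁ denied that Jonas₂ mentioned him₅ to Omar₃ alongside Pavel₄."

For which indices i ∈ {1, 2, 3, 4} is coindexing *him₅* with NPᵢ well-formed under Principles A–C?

{1, 4}

*him* is a pronoun, so Principle B applies: it must be free in its binding domain.
Binding domain of *him₅*: the embedded TP, whose subject is Jonas₂.
*Tariq₁* c-commands the pronoun but from outside its binding domain, and is not c-commanded by it → coindexation permitted.
*Jonas₂* c-commands the pronoun within its binding domain → coindexation would violate Principle B.
*Omar₃*: the pronoun c-commands this R-expression → coindexation would violate Principle C on *Omar₃*.
*Pavel₄* and the pronoun do not c-command one another → neither Principle B nor Principle C is at stake; coindexation permitted.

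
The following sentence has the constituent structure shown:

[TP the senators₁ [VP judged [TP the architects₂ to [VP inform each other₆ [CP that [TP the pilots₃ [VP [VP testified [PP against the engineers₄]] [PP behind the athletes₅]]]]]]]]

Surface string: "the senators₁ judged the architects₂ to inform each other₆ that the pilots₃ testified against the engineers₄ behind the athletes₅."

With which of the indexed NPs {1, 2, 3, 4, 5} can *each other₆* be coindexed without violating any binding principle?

{2}

*each other* is an anaphor, so Principle A applies: it must be bound in its binding domain.
Binding domain of *each other₆*: the embedded TP, whose subject is the architects₂.
*the senators₁* c-commands the anaphor but is outside its binding domain → cannot satisfy Principle A.
*the architects₂* c-commands the anaphor within its binding domain → licit binder.
*the pilots₃* does not c-command the anaphor → cannot bind it.
*the engineers₄* does not c-command the anaphor → cannot bind it.
*the athletes₅* does not c-command the anaphor → cannot bind it.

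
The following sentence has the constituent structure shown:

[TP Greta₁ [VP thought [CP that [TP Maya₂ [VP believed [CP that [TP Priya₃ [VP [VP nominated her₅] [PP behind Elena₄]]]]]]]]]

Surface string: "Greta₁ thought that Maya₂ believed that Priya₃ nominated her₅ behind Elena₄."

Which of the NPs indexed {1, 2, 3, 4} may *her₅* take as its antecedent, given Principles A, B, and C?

{1, 2, 4}

*her* is a pronoun, so Principle B applies: it must be free in its binding domain.
Binding domain of *her₅*: the embedded TP, whose subject is Priya₃.
*Greta₁* c-commands the pronoun but from outside its binding domain, and is not c-commanded by it → coindexation permitted.
*Maya₂* c-commands the pronoun but from outside its binding domain, and is not c-commanded by it → coindexation permitted.
*Priya₃* c-commands the pronoun within its binding domain → coindexation would violate Principle B.
*Elena₄* and the pronoun do not c-command one another → neither Principle B nor Principle C is at stake; coindexation permitted.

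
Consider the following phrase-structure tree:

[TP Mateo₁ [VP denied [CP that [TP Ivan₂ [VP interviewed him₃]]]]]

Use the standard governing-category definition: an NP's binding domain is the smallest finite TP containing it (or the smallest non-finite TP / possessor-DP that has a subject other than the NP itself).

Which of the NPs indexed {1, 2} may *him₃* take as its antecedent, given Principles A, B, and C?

*him* is a pronoun, so Principle B applies: it must be free in its binding domain.
Binding domain of *him₃*: the embedded TP, whose subject is Ivan₂.
*Mateo₁* c-commands the pronoun but from outside its binding domain, and is not c-commanded by it → coindexation permitted.
*Ivan₂* c-commands the pronoun within its binding domain → coindexation would violate Principle B.

{1}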